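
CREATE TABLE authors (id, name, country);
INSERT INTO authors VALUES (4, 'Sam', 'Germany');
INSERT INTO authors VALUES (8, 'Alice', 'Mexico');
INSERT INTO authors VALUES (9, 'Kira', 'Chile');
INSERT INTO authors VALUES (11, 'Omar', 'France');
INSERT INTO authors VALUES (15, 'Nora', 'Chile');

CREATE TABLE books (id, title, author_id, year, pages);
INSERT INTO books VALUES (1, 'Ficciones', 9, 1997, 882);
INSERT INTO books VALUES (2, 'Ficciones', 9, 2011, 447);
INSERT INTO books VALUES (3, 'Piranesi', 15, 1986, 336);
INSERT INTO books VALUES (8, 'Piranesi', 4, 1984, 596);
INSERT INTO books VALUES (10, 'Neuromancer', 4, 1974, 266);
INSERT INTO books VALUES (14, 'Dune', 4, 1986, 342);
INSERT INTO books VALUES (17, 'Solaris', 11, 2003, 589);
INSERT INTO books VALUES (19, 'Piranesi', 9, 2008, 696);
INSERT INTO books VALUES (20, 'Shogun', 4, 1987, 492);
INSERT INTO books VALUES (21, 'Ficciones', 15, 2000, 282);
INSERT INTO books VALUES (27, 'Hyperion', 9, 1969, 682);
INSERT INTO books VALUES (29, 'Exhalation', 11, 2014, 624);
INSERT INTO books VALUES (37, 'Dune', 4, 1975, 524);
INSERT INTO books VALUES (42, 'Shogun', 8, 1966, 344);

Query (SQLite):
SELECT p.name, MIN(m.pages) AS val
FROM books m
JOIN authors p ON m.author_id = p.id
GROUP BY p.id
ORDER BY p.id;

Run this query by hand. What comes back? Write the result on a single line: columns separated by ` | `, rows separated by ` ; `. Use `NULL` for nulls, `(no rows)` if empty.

Sam | 266 ; Alice | 344 ; Kira | 447 ; Omar | 589 ; Nora | 282

Join each books row to its authors via author_id.
Group joined rows by authors.id; compute MIN(m.pages) per group.
  4: ids {8, 10, 14, 20, 37} → MIN(m.pages)=266
  8: ids {42} → MIN(m.pages)=344
  9: ids {1, 2, 19, 27} → MIN(m.pages)=447
  11: ids {17, 29} → MIN(m.pages)=589
  15: ids {3, 21} → MIN(m.pages)=282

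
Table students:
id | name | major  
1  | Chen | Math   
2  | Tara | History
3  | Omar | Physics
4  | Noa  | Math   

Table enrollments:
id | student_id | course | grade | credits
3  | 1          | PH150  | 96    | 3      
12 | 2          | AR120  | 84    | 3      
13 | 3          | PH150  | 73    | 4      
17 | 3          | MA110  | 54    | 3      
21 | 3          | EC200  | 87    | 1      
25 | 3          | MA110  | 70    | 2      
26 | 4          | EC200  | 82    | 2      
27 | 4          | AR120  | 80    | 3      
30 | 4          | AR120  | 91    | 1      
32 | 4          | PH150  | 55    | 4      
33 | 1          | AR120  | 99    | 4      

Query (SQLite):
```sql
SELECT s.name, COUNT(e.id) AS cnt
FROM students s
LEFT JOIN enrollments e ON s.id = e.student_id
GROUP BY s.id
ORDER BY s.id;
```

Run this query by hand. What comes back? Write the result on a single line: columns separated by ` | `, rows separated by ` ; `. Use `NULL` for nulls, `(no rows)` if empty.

LEFT JOIN keeps every students row; unmatched ones get NULL for enrollments columns.
Group by students.id and compute COUNT(e.id). COUNT(col) of an all-NULL group is 0.
  1: ids {3, 33} → COUNT(e.id)=2
  2: ids {12} → COUNT(e.id)=1
  3: ids {13, 17, 21, 25} → COUNT(e.id)=4
  4: ids {26, 27, 30, 32} → COUNT(e.id)=4

Chen | 2 ; Tara | 1 ; Omar | 4 ; Noa | 4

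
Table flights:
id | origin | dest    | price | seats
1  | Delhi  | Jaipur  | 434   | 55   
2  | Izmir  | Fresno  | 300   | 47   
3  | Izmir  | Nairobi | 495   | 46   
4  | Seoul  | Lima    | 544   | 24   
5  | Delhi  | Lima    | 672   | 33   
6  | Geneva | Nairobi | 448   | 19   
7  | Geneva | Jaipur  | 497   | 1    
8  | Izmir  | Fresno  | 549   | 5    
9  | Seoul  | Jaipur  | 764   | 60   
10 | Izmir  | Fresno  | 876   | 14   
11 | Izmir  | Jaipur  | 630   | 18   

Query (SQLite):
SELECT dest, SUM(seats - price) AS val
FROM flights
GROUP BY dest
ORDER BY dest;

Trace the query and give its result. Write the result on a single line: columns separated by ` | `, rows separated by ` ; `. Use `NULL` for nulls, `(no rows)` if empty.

For each row compute seats - price.
Group by dest; take SUM of the expression per group.
  Fresno: ids {2, 8, 10} → SUM(seats - price)=-1659
  Jaipur: ids {1, 7, 9, 11} → SUM(seats - price)=-2191
  Lima: ids {4, 5} → SUM(seats - price)=-1159
  Nairobi: ids {3, 6} → SUM(seats - price)=-878

Fresno | -1659 ; Jaipur | -2191 ; Lima | -1159 ; Nairobi | -878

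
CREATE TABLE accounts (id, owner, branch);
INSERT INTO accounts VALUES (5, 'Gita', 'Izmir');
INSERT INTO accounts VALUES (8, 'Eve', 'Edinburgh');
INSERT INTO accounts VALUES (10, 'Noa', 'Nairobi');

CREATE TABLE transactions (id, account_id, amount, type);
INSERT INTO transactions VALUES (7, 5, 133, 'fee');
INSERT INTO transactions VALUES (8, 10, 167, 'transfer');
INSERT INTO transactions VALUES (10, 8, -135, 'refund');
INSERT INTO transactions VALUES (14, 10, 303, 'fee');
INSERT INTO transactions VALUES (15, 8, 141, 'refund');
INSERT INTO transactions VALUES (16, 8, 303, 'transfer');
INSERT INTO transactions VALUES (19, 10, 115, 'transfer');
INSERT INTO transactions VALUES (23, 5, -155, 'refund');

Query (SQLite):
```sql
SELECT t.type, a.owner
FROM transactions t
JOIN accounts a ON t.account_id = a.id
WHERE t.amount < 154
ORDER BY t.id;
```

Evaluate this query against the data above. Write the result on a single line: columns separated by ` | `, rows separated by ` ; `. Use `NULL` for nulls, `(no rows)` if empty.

Each transactions row matches the accounts row where account_id = accounts.id.
Then keep rows with t.amount < 154.

fee | Gita ; refund | Eve ; refund | Eve ; transfer | Noa ; refund | Gita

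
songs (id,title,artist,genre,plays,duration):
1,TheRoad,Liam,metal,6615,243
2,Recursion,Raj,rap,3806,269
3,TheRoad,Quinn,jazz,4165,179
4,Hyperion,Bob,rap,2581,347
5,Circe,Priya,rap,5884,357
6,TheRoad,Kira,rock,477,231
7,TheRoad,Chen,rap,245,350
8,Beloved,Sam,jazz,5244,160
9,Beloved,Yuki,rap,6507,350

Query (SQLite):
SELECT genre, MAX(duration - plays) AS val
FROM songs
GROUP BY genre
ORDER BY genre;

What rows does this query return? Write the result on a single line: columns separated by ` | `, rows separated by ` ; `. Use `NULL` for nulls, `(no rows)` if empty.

jazz | -3986 ; metal | -6372 ; rap | 105 ; rock | -246

For each row compute duration - plays.
Group by genre; take MAX of the expression per group.
  jazz: ids {3, 8} → MAX(duration - plays)=-3986
  metal: ids {1} → MAX(duration - plays)=-6372
  rap: ids {2, 4, 5, 7, 9} → MAX(duration - plays)=105
  rock: ids {6} → MAX(duration - plays)=-246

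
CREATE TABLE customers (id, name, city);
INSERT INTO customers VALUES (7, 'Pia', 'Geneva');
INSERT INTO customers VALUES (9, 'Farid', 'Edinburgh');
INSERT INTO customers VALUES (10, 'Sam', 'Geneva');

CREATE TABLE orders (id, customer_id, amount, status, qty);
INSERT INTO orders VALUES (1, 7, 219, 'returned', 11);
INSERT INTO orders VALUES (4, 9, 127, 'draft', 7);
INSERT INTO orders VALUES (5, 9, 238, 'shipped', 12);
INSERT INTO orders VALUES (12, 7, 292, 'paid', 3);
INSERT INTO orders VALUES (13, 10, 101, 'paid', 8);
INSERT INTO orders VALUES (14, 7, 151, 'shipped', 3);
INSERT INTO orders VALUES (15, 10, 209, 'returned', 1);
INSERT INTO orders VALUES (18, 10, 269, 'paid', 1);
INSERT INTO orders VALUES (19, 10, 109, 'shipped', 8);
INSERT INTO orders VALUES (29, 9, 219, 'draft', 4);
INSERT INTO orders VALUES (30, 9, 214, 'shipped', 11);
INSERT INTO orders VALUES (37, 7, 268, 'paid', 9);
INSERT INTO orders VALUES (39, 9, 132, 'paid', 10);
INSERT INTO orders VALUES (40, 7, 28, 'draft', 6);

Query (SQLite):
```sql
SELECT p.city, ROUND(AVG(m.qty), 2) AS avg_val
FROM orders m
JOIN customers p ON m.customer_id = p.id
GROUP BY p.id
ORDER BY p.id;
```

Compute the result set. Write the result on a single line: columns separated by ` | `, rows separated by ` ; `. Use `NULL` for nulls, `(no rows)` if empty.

Join each orders row to its customers via customer_id.
Group joined rows by customers.id; compute ROUND(AVG(m.qty), 2) per group.
  7: ids {1, 12, 14, 37, 40} → ROUND(AVG(m.qty), 2)=6.4
  9: ids {4, 5, 29, 30, 39} → ROUND(AVG(m.qty), 2)=8.8
  10: ids {13, 15, 18, 19} → ROUND(AVG(m.qty), 2)=4.5

Geneva | 6.4 ; Edinburgh | 8.8 ; Geneva | 4.5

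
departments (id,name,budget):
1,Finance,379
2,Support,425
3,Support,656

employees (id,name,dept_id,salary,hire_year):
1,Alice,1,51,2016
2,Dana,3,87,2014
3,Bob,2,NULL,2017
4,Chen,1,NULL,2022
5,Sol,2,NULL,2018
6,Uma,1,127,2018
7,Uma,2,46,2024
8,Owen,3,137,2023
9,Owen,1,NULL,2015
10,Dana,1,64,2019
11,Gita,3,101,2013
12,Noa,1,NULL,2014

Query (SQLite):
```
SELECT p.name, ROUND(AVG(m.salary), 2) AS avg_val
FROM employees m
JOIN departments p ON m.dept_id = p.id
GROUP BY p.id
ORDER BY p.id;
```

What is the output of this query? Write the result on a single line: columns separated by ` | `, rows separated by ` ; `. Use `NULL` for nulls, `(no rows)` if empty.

Finance | 80.67 ; Support | 46 ; Support | 108.33

Join each employees row to its departments via dept_id.
Group joined rows by departments.id; compute ROUND(AVG(m.salary), 2) per group.
  1: ids {1, 4, 6, 9, 10, 12} → ROUND(AVG(m.salary), 2)=80.67
  2: ids {3, 5, 7} → ROUND(AVG(m.salary), 2)=46
  3: ids {2, 8, 11} → ROUND(AVG(m.salary), 2)=108.33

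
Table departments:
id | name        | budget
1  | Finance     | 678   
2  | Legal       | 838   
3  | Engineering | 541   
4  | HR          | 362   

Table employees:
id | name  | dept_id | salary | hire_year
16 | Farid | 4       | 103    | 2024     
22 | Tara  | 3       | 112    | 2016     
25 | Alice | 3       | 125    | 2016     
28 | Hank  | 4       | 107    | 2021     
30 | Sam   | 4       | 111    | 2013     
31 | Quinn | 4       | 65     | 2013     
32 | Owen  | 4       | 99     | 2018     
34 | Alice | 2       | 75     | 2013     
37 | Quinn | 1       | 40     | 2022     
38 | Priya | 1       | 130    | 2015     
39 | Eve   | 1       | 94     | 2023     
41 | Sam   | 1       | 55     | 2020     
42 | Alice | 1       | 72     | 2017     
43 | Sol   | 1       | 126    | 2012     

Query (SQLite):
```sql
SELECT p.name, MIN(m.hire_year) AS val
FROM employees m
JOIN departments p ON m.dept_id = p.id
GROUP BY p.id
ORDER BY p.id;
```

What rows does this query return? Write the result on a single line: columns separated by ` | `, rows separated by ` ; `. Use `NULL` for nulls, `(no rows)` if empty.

Join each employees row to its departments via dept_id.
Group joined rows by departments.id; compute MIN(m.hire_year) per group.
  1: ids {37, 38, 39, 41, 42, 43} → MIN(m.hire_year)=2012
  2: ids {34} → MIN(m.hire_year)=2013
  3: ids {22, 25} → MIN(m.hire_year)=2016
  4: ids {16, 28, 30, 31, 32} → MIN(m.hire_year)=2013

Finance | 2012 ; Legal | 2013 ; Engineering | 2016 ; HR | 2013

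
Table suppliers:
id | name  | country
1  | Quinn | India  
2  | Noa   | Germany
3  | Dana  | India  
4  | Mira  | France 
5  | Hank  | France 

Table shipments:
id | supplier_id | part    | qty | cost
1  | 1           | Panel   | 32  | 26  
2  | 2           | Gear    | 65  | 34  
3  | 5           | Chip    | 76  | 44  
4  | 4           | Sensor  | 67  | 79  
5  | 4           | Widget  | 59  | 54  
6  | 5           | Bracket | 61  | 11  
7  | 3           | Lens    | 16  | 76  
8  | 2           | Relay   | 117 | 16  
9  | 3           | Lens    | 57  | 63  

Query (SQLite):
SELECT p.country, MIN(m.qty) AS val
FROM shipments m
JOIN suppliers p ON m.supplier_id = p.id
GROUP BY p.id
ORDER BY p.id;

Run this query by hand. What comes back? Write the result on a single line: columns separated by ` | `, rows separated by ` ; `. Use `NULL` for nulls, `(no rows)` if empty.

India | 32 ; Germany | 65 ; India | 16 ; France | 59 ; France | 61

Join each shipments row to its suppliers via supplier_id.
Group joined rows by suppliers.id; compute MIN(m.qty) per group.
  1: ids {1} → MIN(m.qty)=32
  2: ids {2, 8} → MIN(m.qty)=65
  3: ids {7, 9} → MIN(m.qty)=16
  4: ids {4, 5} → MIN(m.qty)=59
  5: ids {3, 6} → MIN(m.qty)=61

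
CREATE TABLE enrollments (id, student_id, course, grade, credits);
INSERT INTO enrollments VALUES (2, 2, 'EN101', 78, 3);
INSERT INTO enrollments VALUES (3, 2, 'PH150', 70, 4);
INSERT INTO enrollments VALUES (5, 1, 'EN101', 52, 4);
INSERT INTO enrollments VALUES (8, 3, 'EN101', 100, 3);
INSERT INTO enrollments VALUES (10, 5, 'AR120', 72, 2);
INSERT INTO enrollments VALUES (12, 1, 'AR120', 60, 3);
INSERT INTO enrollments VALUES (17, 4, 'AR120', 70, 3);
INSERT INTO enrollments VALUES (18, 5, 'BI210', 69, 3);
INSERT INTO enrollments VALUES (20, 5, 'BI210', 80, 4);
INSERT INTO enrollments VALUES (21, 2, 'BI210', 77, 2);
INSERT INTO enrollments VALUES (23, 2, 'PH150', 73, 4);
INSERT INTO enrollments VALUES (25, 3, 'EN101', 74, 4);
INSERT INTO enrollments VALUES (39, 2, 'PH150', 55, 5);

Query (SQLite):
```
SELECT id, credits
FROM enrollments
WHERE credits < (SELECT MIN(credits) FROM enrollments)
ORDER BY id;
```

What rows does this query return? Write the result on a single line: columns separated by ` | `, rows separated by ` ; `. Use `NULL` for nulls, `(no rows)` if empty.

Scalar subquery: MIN(credits) over all enrollments rows = 2.
Keep rows where credits < that value.

(no rows)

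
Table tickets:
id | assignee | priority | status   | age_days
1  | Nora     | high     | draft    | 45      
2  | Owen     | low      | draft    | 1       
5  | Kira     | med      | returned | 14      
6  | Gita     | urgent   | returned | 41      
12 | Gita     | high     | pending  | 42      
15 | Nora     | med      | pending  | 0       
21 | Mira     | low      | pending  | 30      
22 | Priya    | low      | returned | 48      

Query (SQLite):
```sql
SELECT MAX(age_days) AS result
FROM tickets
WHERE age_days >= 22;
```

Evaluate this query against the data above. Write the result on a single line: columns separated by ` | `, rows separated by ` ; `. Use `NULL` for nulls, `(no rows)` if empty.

Rows where age_days >= 22 → age_days values: [45, 41, 42, 30, 48].
MAX of non-NULL values = 48.

48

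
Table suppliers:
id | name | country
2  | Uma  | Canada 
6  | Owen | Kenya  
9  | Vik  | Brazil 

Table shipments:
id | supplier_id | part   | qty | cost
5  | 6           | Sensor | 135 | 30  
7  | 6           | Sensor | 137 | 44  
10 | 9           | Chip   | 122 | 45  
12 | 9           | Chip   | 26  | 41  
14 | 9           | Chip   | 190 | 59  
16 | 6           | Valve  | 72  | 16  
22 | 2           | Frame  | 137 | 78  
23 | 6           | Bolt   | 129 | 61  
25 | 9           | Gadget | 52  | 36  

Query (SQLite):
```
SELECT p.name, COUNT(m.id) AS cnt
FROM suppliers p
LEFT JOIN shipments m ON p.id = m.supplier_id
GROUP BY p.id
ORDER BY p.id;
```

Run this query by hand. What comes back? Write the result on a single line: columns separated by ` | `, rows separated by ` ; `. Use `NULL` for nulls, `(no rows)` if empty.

LEFT JOIN keeps every suppliers row; unmatched ones get NULL for shipments columns.
Group by suppliers.id and compute COUNT(m.id). COUNT(col) of an all-NULL group is 0.
  2: ids {22} → COUNT(m.id)=1
  6: ids {5, 7, 16, 23} → COUNT(m.id)=4
  9: ids {10, 12, 14, 25} → COUNT(m.id)=4

Uma | 1 ; Owen | 4 ; Vik | 4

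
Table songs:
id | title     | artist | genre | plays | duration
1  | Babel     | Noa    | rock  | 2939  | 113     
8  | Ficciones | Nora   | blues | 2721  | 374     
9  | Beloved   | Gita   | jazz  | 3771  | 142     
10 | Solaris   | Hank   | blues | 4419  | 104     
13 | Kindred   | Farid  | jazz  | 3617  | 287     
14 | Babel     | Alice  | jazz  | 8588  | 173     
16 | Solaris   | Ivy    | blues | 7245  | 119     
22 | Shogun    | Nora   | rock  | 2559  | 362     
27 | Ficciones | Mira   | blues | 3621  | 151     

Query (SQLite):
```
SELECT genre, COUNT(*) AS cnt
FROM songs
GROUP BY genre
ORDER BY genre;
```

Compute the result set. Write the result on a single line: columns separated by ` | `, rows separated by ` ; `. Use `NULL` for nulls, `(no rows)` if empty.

Partition songs by genre; compute COUNT(*) within each group.
  blues: ids {8, 10, 16, 27} → COUNT(*)=4
  jazz: ids {9, 13, 14} → COUNT(*)=3
  rock: ids {1, 22} → COUNT(*)=2

blues | 4 ; jazz | 3 ; rock | 2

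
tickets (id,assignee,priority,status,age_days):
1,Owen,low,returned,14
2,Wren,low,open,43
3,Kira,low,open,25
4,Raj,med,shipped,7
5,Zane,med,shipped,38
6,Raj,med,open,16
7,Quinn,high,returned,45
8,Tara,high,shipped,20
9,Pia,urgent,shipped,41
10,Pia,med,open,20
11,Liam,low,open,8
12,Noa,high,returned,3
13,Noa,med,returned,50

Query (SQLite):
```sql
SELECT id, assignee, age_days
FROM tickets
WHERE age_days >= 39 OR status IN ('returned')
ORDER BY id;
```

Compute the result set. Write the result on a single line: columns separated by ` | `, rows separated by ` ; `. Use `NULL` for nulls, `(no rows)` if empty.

1 | Owen | 14 ; 2 | Wren | 43 ; 7 | Quinn | 45 ; 9 | Pia | 41 ; 12 | Noa | 3 ; 13 | Noa | 50

age_days >= 39: ids {2, 7, 9, 13}
status IN ('returned'): ids {1, 7, 12, 13}
Combine with OR.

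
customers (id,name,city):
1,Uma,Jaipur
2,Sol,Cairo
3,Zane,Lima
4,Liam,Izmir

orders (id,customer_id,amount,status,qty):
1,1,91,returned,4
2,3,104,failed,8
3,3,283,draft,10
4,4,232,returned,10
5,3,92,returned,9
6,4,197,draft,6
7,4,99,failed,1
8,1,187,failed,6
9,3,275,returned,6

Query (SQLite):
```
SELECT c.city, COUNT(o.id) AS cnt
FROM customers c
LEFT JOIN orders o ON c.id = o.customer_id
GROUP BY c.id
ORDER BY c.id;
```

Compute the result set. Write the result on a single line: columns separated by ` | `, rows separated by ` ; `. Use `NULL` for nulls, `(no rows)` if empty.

LEFT JOIN keeps every customers row; unmatched ones get NULL for orders columns.
Group by customers.id and compute COUNT(o.id). COUNT(col) of an all-NULL group is 0.
  1: ids {1, 8} → COUNT(o.id)=2
  2: ids {—} → COUNT(o.id)=0
  3: ids {2, 3, 5, 9} → COUNT(o.id)=4
  4: ids {4, 6, 7} → COUNT(o.id)=3

Jaipur | 2 ; Cairo | 0 ; Lima | 4 ; Izmir | 3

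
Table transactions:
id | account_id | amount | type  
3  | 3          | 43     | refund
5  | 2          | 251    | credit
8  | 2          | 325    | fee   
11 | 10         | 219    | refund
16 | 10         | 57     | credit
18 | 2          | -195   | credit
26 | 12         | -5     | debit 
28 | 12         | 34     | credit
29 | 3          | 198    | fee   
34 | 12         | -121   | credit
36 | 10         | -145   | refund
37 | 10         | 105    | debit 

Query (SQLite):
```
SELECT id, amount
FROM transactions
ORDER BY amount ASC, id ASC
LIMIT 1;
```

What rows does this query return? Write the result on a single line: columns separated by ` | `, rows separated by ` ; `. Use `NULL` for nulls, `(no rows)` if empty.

Sort by amount asc, tiebreak id asc: (-195, id=18), (-145, id=36), (-121, id=34), (-5, id=26) …. Take first 1.

18 | -195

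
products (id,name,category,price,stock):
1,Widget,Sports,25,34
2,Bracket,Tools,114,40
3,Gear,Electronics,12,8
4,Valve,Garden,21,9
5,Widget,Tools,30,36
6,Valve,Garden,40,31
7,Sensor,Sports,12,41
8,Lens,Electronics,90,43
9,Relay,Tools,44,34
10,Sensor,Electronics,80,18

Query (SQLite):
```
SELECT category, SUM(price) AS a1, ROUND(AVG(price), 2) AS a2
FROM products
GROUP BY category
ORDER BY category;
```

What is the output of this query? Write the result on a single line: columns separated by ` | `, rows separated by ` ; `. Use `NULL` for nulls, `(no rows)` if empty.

Electronics | 182 | 60.67 ; Garden | 61 | 30.5 ; Sports | 37 | 18.5 ; Tools | 188 | 62.67

Group products by category.
Per group compute: SUM(price), ROUND(AVG(price), 2).
  Electronics: ids {3, 8, 10} → SUM(price)=182, ROUND(AVG(price), 2)=60.67
  Garden: ids {4, 6} → SUM(price)=61, ROUND(AVG(price), 2)=30.5
  Sports: ids {1, 7} → SUM(price)=37, ROUND(AVG(price), 2)=18.5
  Tools: ids {2, 5, 9} → SUM(price)=188, ROUND(AVG(price), 2)=62.67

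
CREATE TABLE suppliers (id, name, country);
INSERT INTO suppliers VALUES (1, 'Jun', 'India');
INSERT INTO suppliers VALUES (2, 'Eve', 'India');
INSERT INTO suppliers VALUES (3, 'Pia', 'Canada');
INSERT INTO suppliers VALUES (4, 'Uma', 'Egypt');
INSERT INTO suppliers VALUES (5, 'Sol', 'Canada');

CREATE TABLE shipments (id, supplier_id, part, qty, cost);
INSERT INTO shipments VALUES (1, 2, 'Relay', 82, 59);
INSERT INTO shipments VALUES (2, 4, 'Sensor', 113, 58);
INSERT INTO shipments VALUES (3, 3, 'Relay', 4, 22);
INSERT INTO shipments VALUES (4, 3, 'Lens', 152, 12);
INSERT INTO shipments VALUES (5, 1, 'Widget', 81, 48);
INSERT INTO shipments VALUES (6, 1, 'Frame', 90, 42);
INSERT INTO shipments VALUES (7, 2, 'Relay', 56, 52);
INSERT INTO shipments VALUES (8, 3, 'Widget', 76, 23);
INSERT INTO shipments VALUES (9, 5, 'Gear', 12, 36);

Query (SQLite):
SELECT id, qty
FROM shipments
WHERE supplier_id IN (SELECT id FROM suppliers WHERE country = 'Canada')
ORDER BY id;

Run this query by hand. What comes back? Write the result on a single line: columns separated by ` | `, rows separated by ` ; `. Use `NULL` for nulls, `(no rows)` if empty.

Inner query: suppliers.id where country = 'Canada'.
Outer: keep shipments rows whose supplier_id is in that set.
Inner query → {3, 5}

3 | 4 ; 4 | 152 ; 8 | 76 ; 9 | 12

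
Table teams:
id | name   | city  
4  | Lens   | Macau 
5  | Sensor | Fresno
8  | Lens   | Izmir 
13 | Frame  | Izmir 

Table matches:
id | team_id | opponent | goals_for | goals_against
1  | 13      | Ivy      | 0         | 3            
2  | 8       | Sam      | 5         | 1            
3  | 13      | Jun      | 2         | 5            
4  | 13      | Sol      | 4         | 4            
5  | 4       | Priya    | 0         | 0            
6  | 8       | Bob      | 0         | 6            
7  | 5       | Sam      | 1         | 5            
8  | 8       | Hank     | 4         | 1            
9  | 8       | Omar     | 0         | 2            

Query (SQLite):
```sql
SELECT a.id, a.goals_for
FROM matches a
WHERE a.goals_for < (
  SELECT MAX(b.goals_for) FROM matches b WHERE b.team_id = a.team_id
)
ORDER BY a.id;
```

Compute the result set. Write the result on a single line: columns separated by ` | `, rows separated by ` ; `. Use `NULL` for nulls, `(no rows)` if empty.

For each matches row a, compute MAX(goals_for) over rows sharing a.team_id.
Keep row a if a.goals_for < that per-group MAX.
  team_id=4: MAX(goals_for) = 0
  team_id=5: MAX(goals_for) = 1
  team_id=8: MAX(goals_for) = 5
  team_id=13: MAX(goals_for) = 4

1 | 0 ; 3 | 2 ; 6 | 0 ; 8 | 4 ; 9 | 0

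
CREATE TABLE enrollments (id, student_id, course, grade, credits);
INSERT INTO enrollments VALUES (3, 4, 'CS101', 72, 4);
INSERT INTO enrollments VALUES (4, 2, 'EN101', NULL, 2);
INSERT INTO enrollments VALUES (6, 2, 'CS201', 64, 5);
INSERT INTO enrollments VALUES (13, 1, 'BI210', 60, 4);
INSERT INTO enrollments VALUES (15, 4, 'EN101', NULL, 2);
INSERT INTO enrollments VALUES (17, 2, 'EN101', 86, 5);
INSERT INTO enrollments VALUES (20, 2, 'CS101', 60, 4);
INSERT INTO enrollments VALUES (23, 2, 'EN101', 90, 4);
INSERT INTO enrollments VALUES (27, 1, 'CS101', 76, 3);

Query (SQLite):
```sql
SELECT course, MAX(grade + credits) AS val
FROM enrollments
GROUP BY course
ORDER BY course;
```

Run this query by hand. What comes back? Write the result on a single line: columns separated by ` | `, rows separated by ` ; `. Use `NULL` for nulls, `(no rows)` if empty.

BI210 | 64 ; CS101 | 79 ; CS201 | 69 ; EN101 | 94

For each row compute grade + credits.
Group by course; take MAX of the expression per group.
  BI210: ids {13} → MAX(grade + credits)=64
  CS101: ids {3, 20, 27} → MAX(grade + credits)=79
  CS201: ids {6} → MAX(grade + credits)=69
  EN101: ids {4, 15, 17, 23} → MAX(grade + credits)=94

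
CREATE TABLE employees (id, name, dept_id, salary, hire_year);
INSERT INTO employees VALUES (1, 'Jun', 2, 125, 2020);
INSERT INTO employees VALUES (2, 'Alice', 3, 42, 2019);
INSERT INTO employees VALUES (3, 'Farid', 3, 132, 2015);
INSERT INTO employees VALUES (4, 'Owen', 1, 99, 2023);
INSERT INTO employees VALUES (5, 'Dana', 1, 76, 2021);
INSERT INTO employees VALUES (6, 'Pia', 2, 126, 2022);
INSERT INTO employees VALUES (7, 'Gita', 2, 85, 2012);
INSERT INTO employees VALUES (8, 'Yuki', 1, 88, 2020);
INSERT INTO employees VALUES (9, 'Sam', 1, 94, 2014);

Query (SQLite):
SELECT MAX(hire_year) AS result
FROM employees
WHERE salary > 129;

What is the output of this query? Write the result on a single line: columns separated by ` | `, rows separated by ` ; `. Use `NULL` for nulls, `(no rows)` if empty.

Rows where salary > 129 → hire_year values: [2015].
MAX of non-NULL values = 2015.

2015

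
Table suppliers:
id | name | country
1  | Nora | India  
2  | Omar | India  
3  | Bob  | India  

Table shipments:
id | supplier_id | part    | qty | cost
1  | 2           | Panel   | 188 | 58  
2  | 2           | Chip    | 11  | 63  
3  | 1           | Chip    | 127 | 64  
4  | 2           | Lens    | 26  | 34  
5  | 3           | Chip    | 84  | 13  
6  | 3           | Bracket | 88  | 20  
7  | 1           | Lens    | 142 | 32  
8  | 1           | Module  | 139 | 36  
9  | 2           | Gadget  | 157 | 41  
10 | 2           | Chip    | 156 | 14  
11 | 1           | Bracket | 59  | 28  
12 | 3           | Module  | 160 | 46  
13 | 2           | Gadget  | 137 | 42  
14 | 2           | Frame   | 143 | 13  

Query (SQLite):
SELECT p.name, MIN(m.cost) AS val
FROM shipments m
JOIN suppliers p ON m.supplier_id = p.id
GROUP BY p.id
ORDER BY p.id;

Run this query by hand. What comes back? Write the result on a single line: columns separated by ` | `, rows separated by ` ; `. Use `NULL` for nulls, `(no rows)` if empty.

Join each shipments row to its suppliers via supplier_id.
Group joined rows by suppliers.id; compute MIN(m.cost) per group.
  1: ids {3, 7, 8, 11} → MIN(m.cost)=28
  2: ids {1, 2, 4, 9, 10, 13, 14} → MIN(m.cost)=13
  3: ids {5, 6, 12} → MIN(m.cost)=13

Nora | 28 ; Omar | 13 ; Bob | 13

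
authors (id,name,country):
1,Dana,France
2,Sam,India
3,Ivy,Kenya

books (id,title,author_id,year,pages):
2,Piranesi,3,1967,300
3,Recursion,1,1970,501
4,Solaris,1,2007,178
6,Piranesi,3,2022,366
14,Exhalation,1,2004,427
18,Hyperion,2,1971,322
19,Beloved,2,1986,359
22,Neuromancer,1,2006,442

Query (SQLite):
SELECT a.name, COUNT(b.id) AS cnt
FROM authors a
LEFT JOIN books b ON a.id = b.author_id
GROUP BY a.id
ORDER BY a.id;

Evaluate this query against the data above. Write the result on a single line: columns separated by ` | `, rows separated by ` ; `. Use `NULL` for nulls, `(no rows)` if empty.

LEFT JOIN keeps every authors row; unmatched ones get NULL for books columns.
Group by authors.id and compute COUNT(b.id). COUNT(col) of an all-NULL group is 0.
  1: ids {3, 4, 14, 22} → COUNT(b.id)=4
  2: ids {18, 19} → COUNT(b.id)=2
  3: ids {2, 6} → COUNT(b.id)=2

Dana | 4 ; Sam | 2 ; Ivy | 2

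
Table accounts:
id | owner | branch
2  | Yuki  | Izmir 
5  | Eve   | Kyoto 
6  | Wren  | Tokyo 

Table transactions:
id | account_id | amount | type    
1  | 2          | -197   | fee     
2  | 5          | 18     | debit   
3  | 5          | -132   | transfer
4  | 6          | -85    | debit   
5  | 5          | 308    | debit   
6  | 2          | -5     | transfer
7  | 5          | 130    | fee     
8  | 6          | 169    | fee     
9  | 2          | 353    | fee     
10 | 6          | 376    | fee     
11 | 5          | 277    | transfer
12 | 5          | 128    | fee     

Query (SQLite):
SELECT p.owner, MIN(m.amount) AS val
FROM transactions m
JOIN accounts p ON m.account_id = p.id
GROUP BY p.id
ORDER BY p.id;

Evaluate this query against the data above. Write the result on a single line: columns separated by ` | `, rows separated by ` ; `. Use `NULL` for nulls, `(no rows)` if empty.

Yuki | -197 ; Eve | -132 ; Wren | -85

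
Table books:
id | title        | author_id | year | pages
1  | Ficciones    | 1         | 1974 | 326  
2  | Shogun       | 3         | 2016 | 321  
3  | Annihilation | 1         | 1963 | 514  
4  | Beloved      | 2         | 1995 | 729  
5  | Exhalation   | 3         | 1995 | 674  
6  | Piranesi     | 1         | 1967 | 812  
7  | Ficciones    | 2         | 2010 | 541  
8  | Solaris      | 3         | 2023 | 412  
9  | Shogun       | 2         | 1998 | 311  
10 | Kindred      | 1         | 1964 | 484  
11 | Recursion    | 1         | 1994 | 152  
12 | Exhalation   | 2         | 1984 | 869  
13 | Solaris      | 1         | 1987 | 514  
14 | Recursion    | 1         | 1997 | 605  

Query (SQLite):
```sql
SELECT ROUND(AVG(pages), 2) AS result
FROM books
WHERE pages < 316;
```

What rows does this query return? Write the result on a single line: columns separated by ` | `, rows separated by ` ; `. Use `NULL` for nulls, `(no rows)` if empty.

231.5

Rows where pages < 316 → pages values: [311, 152].
AVG = 463 / 2 (rounded to 2 dp).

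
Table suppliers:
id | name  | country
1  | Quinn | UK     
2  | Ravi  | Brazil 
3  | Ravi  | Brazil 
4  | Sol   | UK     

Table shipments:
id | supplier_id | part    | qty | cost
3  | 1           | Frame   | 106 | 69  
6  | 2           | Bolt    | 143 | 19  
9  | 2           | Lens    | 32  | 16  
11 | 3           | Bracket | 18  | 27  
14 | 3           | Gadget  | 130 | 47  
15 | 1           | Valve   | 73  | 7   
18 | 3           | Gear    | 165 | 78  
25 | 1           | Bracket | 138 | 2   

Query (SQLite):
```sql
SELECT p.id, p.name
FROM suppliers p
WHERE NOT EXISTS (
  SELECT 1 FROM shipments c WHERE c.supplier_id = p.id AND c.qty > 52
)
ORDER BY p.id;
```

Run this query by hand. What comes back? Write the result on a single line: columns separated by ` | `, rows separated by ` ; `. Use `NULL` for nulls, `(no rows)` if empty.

4 | Sol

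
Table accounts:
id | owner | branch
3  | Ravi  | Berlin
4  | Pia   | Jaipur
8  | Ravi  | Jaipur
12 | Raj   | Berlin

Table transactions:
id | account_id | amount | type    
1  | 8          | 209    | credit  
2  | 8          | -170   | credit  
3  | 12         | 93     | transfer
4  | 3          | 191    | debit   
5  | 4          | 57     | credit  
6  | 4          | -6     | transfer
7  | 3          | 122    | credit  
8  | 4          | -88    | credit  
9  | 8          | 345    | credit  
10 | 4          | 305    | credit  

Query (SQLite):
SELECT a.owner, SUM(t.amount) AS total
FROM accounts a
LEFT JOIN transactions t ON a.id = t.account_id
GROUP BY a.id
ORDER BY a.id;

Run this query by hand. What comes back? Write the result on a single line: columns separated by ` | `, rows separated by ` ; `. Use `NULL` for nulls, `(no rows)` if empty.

LEFT JOIN keeps every accounts row; unmatched ones get NULL for transactions columns.
Group by accounts.id and compute SUM(t.amount). SUM over an all-NULL group is NULL.
  3: ids {4, 7} → SUM(t.amount)=313
  4: ids {5, 6, 8, 10} → SUM(t.amount)=268
  8: ids {1, 2, 9} → SUM(t.amount)=384
  12: ids {3} → SUM(t.amount)=93

Ravi | 313 ; Pia | 268 ; Ravi | 384 ; Raj | 93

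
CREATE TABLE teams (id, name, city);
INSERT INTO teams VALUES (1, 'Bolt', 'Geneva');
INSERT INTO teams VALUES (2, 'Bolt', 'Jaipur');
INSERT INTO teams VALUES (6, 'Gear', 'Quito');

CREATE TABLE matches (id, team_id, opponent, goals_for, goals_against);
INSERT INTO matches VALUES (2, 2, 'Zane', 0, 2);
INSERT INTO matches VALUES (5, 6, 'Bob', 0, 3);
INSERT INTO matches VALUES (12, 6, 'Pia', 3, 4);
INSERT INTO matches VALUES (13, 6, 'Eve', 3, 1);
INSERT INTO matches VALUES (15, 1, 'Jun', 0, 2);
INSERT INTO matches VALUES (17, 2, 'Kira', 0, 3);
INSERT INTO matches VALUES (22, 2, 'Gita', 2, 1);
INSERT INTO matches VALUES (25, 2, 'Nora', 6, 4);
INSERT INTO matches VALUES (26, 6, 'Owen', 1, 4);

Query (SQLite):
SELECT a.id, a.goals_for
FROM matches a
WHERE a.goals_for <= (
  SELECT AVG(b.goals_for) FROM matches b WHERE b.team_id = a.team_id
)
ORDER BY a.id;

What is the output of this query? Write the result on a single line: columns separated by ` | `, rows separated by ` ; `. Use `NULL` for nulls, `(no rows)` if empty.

For each matches row a, compute AVG(goals_for) over rows sharing a.team_id.
Keep row a if a.goals_for <= that per-group AVG.
  team_id=1: AVG(goals_for) = 0.0
  team_id=2: AVG(goals_for) = 2.0
  team_id=6: AVG(goals_for) = 1.75

2 | 0 ; 5 | 0 ; 15 | 0 ; 17 | 0 ; 22 | 2 ; 26 | 1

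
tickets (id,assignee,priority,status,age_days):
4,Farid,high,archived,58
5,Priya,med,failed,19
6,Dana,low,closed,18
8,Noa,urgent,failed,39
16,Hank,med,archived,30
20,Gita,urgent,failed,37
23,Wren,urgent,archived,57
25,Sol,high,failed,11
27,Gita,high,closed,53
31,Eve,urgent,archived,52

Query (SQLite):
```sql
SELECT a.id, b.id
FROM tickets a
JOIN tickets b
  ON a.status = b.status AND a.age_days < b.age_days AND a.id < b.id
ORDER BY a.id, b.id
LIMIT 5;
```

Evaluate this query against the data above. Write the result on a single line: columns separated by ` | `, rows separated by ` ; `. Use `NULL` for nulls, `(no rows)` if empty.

Pairs (a,b) with same status, a.age_days < b.age_days, a.id < b.id.
status groups: archived:{4,16,23,31} closed:{6,27} failed:{5,8,20,25}
Ordered by (a.id, b.id); first 5.

5 | 8 ; 5 | 20 ; 6 | 27 ; 16 | 23 ; 16 | 31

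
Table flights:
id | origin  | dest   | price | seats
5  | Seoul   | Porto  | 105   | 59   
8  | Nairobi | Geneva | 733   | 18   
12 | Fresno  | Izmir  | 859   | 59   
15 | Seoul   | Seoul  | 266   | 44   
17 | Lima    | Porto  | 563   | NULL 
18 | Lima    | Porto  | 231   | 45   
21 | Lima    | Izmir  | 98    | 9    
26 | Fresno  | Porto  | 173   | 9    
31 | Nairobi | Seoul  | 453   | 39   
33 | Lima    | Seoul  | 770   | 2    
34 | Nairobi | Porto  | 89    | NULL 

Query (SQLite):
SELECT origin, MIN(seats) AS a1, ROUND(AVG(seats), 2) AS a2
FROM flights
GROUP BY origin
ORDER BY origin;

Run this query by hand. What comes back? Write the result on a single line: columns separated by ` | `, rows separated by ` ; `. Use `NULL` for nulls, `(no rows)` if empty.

Fresno | 9 | 34 ; Lima | 2 | 18.67 ; Nairobi | 18 | 28.5 ; Seoul | 44 | 51.5

Group flights by origin.
Per group compute: MIN(seats), ROUND(AVG(seats), 2).
  Fresno: ids {12, 26} → MIN(seats)=9, ROUND(AVG(seats), 2)=34
  Lima: ids {17, 18, 21, 33} → MIN(seats)=2, ROUND(AVG(seats), 2)=18.67
  Nairobi: ids {8, 31, 34} → MIN(seats)=18, ROUND(AVG(seats), 2)=28.5
  Seoul: ids {5, 15} → MIN(seats)=44, ROUND(AVG(seats), 2)=51.5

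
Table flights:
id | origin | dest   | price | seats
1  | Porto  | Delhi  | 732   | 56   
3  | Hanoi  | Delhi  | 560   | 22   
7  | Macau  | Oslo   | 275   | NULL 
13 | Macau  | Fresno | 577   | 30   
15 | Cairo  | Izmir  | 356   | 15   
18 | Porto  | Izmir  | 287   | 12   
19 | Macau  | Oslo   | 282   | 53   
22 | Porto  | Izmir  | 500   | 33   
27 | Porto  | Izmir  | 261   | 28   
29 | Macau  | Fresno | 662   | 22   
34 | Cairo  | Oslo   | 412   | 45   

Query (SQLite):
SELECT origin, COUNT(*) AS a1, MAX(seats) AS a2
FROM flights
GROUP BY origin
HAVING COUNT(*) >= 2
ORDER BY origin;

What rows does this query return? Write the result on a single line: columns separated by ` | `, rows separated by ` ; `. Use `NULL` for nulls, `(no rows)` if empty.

Cairo | 2 | 45 ; Macau | 4 | 53 ; Porto | 4 | 56

Group flights by origin.
Per group compute: COUNT(*), MAX(seats).
HAVING: drop groups with fewer than 2 rows.
  Cairo: ids {15, 34} → COUNT(*)=2, MAX(seats)=45
  Hanoi: ids {3} → COUNT(*)=1, MAX(seats)=22
  Macau: ids {7, 13, 19, 29} → COUNT(*)=4, MAX(seats)=53
  Porto: ids {1, 18, 22, 27} → COUNT(*)=4, MAX(seats)=56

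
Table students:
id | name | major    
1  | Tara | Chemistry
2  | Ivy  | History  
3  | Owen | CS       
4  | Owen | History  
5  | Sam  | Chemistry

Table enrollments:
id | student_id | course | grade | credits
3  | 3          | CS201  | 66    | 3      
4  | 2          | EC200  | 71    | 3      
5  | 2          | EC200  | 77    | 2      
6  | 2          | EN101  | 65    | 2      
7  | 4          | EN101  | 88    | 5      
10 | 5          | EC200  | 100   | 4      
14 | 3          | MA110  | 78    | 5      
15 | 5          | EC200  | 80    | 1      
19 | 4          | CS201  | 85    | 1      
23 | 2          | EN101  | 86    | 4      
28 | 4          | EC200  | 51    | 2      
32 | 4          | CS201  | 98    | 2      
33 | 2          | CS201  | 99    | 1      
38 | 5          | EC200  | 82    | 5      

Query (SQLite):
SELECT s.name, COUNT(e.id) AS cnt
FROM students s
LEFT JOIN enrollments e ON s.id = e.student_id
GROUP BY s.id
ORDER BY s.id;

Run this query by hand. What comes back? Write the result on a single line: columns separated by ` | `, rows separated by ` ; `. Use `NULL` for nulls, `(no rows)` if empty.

Tara | 0 ; Ivy | 5 ; Owen | 2 ; Owen | 4 ; Sam | 3

LEFT JOIN keeps every students row; unmatched ones get NULL for enrollments columns.
Group by students.id and compute COUNT(e.id). COUNT(col) of an all-NULL group is 0.
  1: ids {—} → COUNT(e.id)=0
  2: ids {4, 5, 6, 23, 33} → COUNT(e.id)=5
  3: ids {3, 14} → COUNT(e.id)=2
  4: ids {7, 19, 28, 32} → COUNT(e.id)=4
  5: ids {10, 15, 38} → COUNT(e.id)=3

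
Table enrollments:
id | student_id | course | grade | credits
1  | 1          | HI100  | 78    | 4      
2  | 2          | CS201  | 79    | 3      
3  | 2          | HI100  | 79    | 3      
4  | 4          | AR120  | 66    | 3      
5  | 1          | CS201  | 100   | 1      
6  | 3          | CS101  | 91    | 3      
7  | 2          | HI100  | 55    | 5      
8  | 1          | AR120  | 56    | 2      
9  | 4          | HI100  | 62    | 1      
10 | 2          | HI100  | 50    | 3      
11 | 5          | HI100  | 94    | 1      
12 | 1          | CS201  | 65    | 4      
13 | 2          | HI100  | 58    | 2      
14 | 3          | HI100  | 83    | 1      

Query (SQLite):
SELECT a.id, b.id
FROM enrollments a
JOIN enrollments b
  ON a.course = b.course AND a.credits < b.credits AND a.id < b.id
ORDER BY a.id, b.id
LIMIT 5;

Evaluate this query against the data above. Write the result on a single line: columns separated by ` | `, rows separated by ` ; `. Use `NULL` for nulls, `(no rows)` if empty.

1 | 7 ; 2 | 12 ; 3 | 7 ; 5 | 12 ; 9 | 10

Pairs (a,b) with same course, a.credits < b.credits, a.id < b.id.
course groups: AR120:{4,8} CS101:{6} CS201:{2,5,12} HI100:{1,3,7,9,10,11,13,14}
Ordered by (a.id, b.id); first 5.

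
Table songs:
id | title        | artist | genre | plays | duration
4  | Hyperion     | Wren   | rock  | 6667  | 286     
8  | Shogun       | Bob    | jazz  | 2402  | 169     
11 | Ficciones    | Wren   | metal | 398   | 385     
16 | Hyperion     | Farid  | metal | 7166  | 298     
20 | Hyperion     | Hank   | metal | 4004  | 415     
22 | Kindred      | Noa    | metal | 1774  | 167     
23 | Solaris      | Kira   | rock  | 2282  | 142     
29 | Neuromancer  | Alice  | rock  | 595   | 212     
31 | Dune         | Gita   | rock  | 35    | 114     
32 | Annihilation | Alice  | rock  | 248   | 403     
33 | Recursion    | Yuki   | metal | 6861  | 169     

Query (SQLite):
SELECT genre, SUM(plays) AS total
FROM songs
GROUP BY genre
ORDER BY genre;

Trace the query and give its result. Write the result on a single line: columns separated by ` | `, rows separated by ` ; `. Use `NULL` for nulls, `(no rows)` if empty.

jazz | 2402 ; metal | 20203 ; rock | 9827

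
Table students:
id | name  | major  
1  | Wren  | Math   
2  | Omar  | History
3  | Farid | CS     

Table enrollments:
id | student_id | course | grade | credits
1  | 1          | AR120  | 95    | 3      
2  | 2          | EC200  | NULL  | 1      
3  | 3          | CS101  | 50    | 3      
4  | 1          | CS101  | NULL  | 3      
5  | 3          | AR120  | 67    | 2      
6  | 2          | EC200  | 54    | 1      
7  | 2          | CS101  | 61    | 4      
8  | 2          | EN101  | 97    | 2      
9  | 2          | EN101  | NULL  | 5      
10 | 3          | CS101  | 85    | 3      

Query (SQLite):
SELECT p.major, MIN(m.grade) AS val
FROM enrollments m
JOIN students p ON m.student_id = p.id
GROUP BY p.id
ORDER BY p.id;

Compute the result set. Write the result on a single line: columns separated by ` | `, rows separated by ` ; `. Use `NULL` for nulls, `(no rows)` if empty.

Join each enrollments row to its students via student_id.
Group joined rows by students.id; compute MIN(m.grade) per group.
  1: ids {1, 4} → MIN(m.grade)=95
  2: ids {2, 6, 7, 8, 9} → MIN(m.grade)=54
  3: ids {3, 5, 10} → MIN(m.grade)=50

Math | 95 ; History | 54 ; CS | 50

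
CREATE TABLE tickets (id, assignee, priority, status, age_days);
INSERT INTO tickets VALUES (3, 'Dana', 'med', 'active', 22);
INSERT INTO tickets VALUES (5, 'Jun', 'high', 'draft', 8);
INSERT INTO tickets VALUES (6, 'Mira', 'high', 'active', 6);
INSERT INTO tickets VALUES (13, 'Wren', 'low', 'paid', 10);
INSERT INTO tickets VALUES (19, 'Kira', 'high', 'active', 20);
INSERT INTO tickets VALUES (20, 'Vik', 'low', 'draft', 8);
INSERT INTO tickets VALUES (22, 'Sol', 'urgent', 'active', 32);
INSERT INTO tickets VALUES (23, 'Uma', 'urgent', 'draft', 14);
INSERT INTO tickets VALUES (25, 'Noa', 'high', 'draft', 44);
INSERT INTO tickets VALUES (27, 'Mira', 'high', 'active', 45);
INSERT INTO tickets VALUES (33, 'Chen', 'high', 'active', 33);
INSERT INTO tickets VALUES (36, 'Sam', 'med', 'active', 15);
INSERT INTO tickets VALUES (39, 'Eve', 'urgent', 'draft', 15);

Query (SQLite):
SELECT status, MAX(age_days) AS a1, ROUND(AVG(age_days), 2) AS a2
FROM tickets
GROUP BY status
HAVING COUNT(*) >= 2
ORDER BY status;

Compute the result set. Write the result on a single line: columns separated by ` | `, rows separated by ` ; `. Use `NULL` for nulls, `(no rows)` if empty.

Group tickets by status.
Per group compute: MAX(age_days), ROUND(AVG(age_days), 2).
HAVING: drop groups with fewer than 2 rows.
  active: ids {3, 6, 19, 22, 27, 33, 36} → MAX(age_days)=45, ROUND(AVG(age_days), 2)=24.71
  draft: ids {5, 20, 23, 25, 39} → MAX(age_days)=44, ROUND(AVG(age_days), 2)=17.8
  paid: ids {13} → MAX(age_days)=10, ROUND(AVG(age_days), 2)=10

active | 45 | 24.71 ; draft | 44 | 17.8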